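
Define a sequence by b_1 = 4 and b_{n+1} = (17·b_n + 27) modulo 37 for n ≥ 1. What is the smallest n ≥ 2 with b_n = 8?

Listing terms: b_1 = 4; b_2 = 21; b_3 = 14; b_4 = 6; b_5 = 18; b_6 = 0; b_7 = 27; b_8 = 5; b_9 = 1; b_{10} = 7; b_{11} = 35; b_{12} = 30; b_{13} = 19; b_{14} = 17; b_{15} = 20; b_{16} = 34; b_{17} = 13; b_{18} = 26; b_{19} = 25; b_{20} = 8; b_{21} = 15; b_{22} = 23; b_{23} = 11; b_{24} = 29; b_{25} = 2; b_{26} = 24; b_{27} = 28; b_{28} = 22; b_{29} = 31; b_{30} = 36; b_{31} = 10; b_{32} = 12; b_{33} = 9; b_{34} = 32; b_{35} = 16; b_{36} = 3; b_{37} = 4.
Since b_{37} = b_1 = 4, the sequence is periodic with period 36.
The value 8 first appears (with n ≥ 2) at b_{20}.

20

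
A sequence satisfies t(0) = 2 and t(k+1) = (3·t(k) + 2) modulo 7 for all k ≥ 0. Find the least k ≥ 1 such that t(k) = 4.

Computing terms: t(0) = 2, t(1) = 1, t(2) = 5, t(3) = 3, t(4) = 4, t(5) = 0, t(6) = 2.
The sequence repeats with period 6.
The value 4 first appears (with k ≥ 1) at t(4).

4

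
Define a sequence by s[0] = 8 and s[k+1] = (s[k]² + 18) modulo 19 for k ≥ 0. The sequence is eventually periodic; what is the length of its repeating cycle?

3

Computing terms: s[0] = 8, s[1] = 6, s[2] = 16, s[3] = 8.
Since s[3] = s[0] = 8, the sequence is periodic with period 3.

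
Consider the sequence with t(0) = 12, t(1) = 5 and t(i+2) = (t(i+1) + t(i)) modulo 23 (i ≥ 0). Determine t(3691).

We have t(0) = 12,  t(1) = 5,  t(2) = 17,  t(3) = 22,  t(4) = 16,  t(5) = 15,  t(6) = 8,  t(7) = 0,  t(8) = 8,  t(9) = 8,  t(10) = 16,  t(11) = 1,  t(12) = 17,  t(13) = 18,  t(14) = 12,  t(15) = 7,  t(16) = 19,  t(17) = 3,  t(18) = 22,  t(19) = 2,  t(20) = 1,  t(21) = 3,  t(22) = 4,  t(23) = 7,  t(24) = 11,  t(25) = 18,  t(26) = 6,  t(27) = 1,  t(28) = 7,  t(29) = 8,  t(30) = 15,  t(31) = 0,  t(32) = 15,  t(33) = 15,  t(34) = 7,  t(35) = 22,  t(36) = 6,  t(37) = 5,  t(38) = 11,  t(39) = 16,  t(40) = 4,  t(41) = 20,  t(42) = 1,  t(43) = 21,  t(44) = 22,  t(45) = 20,  t(46) = 19,  t(47) = 16,  t(48) = 12,  t(49) = 5.
The sequence repeats with period 48.
(3691 - 0) mod 48 = 43, so t(3691) = t(43) = 21.

21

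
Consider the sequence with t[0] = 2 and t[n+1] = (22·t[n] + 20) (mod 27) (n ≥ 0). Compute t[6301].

1

t[0] = 2,  t[1] = 10,  t[2] = 24,  t[3] = 8,  t[4] = 7,  t[5] = 12,  t[6] = 14,  t[7] = 4,  t[8] = 0,  t[9] = 20,  t[10] = 1,  t[11] = 15,  t[12] = 26,  t[13] = 25,  t[14] = 3,  t[15] = 5,  t[16] = 22,  t[17] = 18,  t[18] = 11,  t[19] = 19,  t[20] = 6,  t[21] = 17,  t[22] = 16,  t[23] = 21,  t[24] = 23,  t[25] = 13,  t[26] = 9,  t[27] = 2.
The sequence repeats with period 27.
(6301 - 0) mod 27 = 10, so t[6301] = t[10] = 1.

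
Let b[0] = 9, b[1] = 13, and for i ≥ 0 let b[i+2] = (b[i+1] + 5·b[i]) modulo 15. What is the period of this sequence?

b[0] = 9; b[1] = 13; b[2] = 13; b[3] = 3; b[4] = 8; b[5] = 8; b[6] = 3; b[7] = 13; b[8] = 13.
Since (b[7], b[8]) = (b[1], b[2]) = (13, 13) (two consecutive terms determine the rest), the sequence is eventually periodic: after a pre-period of length 1 it cycles with period 6.

6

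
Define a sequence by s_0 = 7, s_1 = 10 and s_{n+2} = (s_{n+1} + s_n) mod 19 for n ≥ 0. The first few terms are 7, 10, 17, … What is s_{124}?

s_0 = 7,  s_1 = 10,  s_2 = 17,  s_3 = 8,  s_4 = 6,  s_5 = 14,  s_6 = 1,  s_7 = 15,  s_8 = 16,  s_9 = 12,  s_{10} = 9,  s_{11} = 2,  s_{12} = 11,  s_{13} = 13,  s_{14} = 5,  s_{15} = 18,  s_{16} = 4,  s_{17} = 3,  s_{18} = 7,  s_{19} = 10.
The sequence repeats with period 18.
(124 - 0) mod 18 = 16, so s_{124} = s_{16} = 4.

4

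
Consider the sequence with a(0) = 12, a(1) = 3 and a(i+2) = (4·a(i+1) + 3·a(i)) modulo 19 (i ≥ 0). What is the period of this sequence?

18

We have a(0) = 12, a(1) = 3, a(2) = 10, a(3) = 11, a(4) = 17, a(5) = 6, a(6) = 18, a(7) = 14, a(8) = 15, a(9) = 7, a(10) = 16, a(11) = 9, a(12) = 8, a(13) = 2, a(14) = 13, a(15) = 1, a(16) = 5, a(17) = 4, a(18) = 12, a(19) = 3.
The sequence repeats with period 18.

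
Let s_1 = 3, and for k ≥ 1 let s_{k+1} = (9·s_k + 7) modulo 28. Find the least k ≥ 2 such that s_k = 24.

Computing terms: s_1 = 3; s_2 = 6; s_3 = 5; s_4 = 24; s_5 = 27; s_6 = 26; s_7 = 17; s_8 = 20; s_9 = 19; s_{10} = 10; s_{11} = 13; s_{12} = 12; s_{13} = 3.
The sequence repeats with period 12.
The value 24 first appears (with k ≥ 2) at s_4.

4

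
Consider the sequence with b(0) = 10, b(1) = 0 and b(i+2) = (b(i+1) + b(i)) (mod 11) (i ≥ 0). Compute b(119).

b(0) = 10; b(1) = 0; b(2) = 10; b(3) = 10; b(4) = 9; b(5) = 8; b(6) = 6; b(7) = 3; b(8) = 9; b(9) = 1; b(10) = 10; b(11) = 0.
The sequence repeats with period 10.
(119 - 0) mod 10 = 9, so b(119) = b(9) = 1.

1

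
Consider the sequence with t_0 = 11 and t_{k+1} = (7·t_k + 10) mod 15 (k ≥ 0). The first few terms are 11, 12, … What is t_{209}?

Listing terms: t_0 = 11, t_1 = 12, t_2 = 4, t_3 = 8, t_4 = 6, t_5 = 7, t_6 = 14, t_7 = 3, t_8 = 1, t_9 = 2, t_{10} = 9, t_{11} = 13, t_{12} = 11.
The sequence repeats with period 12.
(209 - 0) mod 12 = 5, so t_{209} = t_5 = 7.

7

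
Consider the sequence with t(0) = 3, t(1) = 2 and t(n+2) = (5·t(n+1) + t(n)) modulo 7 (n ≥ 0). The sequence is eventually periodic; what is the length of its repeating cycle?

We have t(0) = 3; t(1) = 2; t(2) = 6; t(3) = 4; t(4) = 5; t(5) = 1; t(6) = 3; t(7) = 2.
Since (t(6), t(7)) = (t(0), t(1)) = (3, 2) (two consecutive terms determine the rest), the sequence is periodic with period 6.

6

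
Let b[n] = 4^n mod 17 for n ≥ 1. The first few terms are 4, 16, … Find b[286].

16

Listing terms: b[1] = 4,  b[2] = 16,  b[3] = 13,  b[4] = 1,  b[5] = 4.
The sequence repeats with period 4.
So b[286] = b[1 + ((286-1) mod 4)] = b[2] = 16.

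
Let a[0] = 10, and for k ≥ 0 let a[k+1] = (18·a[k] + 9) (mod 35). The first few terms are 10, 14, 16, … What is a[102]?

We have a[0] = 10,  a[1] = 14,  a[2] = 16,  a[3] = 17,  a[4] = 0,  a[5] = 9,  a[6] = 31,  a[7] = 7,  a[8] = 30,  a[9] = 24,  a[10] = 21,  a[11] = 2,  a[12] = 10.
Since a[12] = a[0] = 10, the sequence is periodic with period 12.
So a[102] = a[0 + ((102-0) mod 12)] = a[6] = 31.

31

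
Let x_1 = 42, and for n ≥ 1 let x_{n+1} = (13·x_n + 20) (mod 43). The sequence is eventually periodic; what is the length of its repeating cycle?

21

x_1 = 42,  x_2 = 7,  x_3 = 25,  x_4 = 1,  x_5 = 33,  x_6 = 19,  x_7 = 9,  x_8 = 8,  x_9 = 38,  x_{10} = 41,  x_{11} = 37,  x_{12} = 28,  x_{13} = 40,  x_{14} = 24,  x_{15} = 31,  x_{16} = 36,  x_{17} = 15,  x_{18} = 0,  x_{19} = 20,  x_{20} = 22,  x_{21} = 5,  x_{22} = 42.
Since x_{22} = x_1 = 42, the sequence is periodic with period 21.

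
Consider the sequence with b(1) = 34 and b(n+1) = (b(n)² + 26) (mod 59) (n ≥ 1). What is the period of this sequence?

5

b(1) = 34; b(2) = 2; b(3) = 30; b(4) = 41; b(5) = 55; b(6) = 42; b(7) = 20; b(8) = 13; b(9) = 18; b(10) = 55.
Since b(10) = b(5) = 55, the sequence is eventually periodic: after a pre-period of length 4 it cycles with period 5.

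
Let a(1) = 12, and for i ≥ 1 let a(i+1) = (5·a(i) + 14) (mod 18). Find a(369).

6

Listing terms: a(1) = 12; a(2) = 2; a(3) = 6; a(4) = 8; a(5) = 0; a(6) = 14; a(7) = 12.
The sequence repeats with period 6.
(369 - 1) mod 6 = 2, so a(369) = a(3) = 6.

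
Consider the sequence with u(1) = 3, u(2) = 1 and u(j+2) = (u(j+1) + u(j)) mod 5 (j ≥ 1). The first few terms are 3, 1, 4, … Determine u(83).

4

u(1) = 3,  u(2) = 1,  u(3) = 4,  u(4) = 0,  u(5) = 4,  u(6) = 4,  u(7) = 3,  u(8) = 2,  u(9) = 0,  u(10) = 2,  u(11) = 2,  u(12) = 4,  u(13) = 1,  u(14) = 0,  u(15) = 1,  u(16) = 1,  u(17) = 2,  u(18) = 3,  u(19) = 0,  u(20) = 3,  u(21) = 3,  u(22) = 1.
Since (u(21), u(22)) = (u(1), u(2)) = (3, 1) (two consecutive terms determine the rest), the sequence is periodic with period 20.
So u(83) = u(1 + ((83-1) mod 20)) = u(3) = 4.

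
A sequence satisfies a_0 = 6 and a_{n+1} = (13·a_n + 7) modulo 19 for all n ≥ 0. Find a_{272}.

We have a_0 = 6,  a_1 = 9,  a_2 = 10,  a_3 = 4,  a_4 = 2,  a_5 = 14,  a_6 = 18,  a_7 = 13,  a_8 = 5,  a_9 = 15,  a_{10} = 12,  a_{11} = 11,  a_{12} = 17,  a_{13} = 0,  a_{14} = 7,  a_{15} = 3,  a_{16} = 8,  a_{17} = 16,  a_{18} = 6.
The sequence repeats with period 18.
So a_{272} = a_{0 + ((272-0) mod 18)} = a_2 = 10.

10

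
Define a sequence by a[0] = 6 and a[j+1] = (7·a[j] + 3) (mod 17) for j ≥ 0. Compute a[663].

a[0] = 6,  a[1] = 11,  a[2] = 12,  a[3] = 2,  a[4] = 0,  a[5] = 3,  a[6] = 7,  a[7] = 1,  a[8] = 10,  a[9] = 5,  a[10] = 4,  a[11] = 14,  a[12] = 16,  a[13] = 13,  a[14] = 9,  a[15] = 15,  a[16] = 6.
Since a[16] = a[0] = 6, the sequence is periodic with period 16.
(663 - 0) mod 16 = 7, so a[663] = a[7] = 1.

1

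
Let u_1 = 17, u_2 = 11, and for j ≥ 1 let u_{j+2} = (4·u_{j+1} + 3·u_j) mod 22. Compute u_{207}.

3

Computing terms: u_1 = 17,  u_2 = 11,  u_3 = 7,  u_4 = 17,  u_5 = 1,  u_6 = 11,  u_7 = 3,  u_8 = 1,  u_9 = 13,  u_{10} = 11,  u_{11} = 17,  u_{12} = 13,  u_{13} = 15,  u_{14} = 11,  u_{15} = 1,  u_{16} = 15,  u_{17} = 19,  u_{18} = 11,  u_{19} = 13,  u_{20} = 19,  u_{21} = 5,  u_{22} = 11,  u_{23} = 15,  u_{24} = 5,  u_{25} = 21,  u_{26} = 11,  u_{27} = 19,  u_{28} = 21,  u_{29} = 9,  u_{30} = 11,  u_{31} = 5,  u_{32} = 9,  u_{33} = 7,  u_{34} = 11,  u_{35} = 21,  u_{36} = 7,  u_{37} = 3,  u_{38} = 11,  u_{39} = 9,  u_{40} = 3,  u_{41} = 17,  u_{42} = 11.
Since (u_{41}, u_{42}) = (u_1, u_2) = (17, 11) (two consecutive terms determine the rest), the sequence is periodic with period 40.
So u_{207} = u_{1 + ((207-1) mod 40)} = u_7 = 3.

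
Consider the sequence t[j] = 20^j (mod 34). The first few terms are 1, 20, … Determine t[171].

24

Listing terms: t[0] = 1, t[1] = 20, t[2] = 26, t[3] = 10, t[4] = 30, t[5] = 22, t[6] = 32, t[7] = 28, t[8] = 16, t[9] = 14, t[10] = 8, t[11] = 24, t[12] = 4, t[13] = 12, t[14] = 2, t[15] = 6, t[16] = 18, t[17] = 20.
Since t[17] = t[1] = 20, the sequence is eventually periodic: after a pre-period of length 1 it cycles with period 16.
For j ≥ 1, t[j] depends only on (j - 1) mod 16. (171 - 1) mod 16 = 10, so t[171] = t[11] = 24.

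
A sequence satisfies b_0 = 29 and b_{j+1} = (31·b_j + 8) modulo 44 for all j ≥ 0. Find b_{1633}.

23

Computing terms: b_0 = 29, b_1 = 27, b_2 = 9, b_3 = 23, b_4 = 17, b_5 = 7, b_6 = 5, b_7 = 31, b_8 = 1, b_9 = 39, b_{10} = 29.
Since b_{10} = b_0 = 29, the sequence is periodic with period 10.
So b_{1633} = b_{0 + ((1633-0) mod 10)} = b_3 = 23.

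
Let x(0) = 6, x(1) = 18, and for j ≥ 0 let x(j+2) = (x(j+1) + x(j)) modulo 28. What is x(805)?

10

x(0) = 6,  x(1) = 18,  x(2) = 24,  x(3) = 14,  x(4) = 10,  x(5) = 24,  x(6) = 6,  x(7) = 2,  x(8) = 8,  x(9) = 10,  x(10) = 18,  x(11) = 0,  x(12) = 18,  x(13) = 18,  x(14) = 8,  x(15) = 26,  x(16) = 6,  x(17) = 4,  x(18) = 10,  x(19) = 14,  x(20) = 24,  x(21) = 10,  x(22) = 6,  x(23) = 16,  x(24) = 22,  x(25) = 10,  x(26) = 4,  x(27) = 14,  x(28) = 18,  x(29) = 4,  x(30) = 22,  x(31) = 26,  x(32) = 20,  x(33) = 18,  x(34) = 10,  x(35) = 0,  x(36) = 10,  x(37) = 10,  x(38) = 20,  x(39) = 2,  x(40) = 22,  x(41) = 24,  x(42) = 18,  x(43) = 14,  x(44) = 4,  x(45) = 18,  x(46) = 22,  x(47) = 12,  x(48) = 6,  x(49) = 18.
Since (x(48), x(49)) = (x(0), x(1)) = (6, 18) (two consecutive terms determine the rest), the sequence is periodic with period 48.
(805 - 0) mod 48 = 37, so x(805) = x(37) = 10.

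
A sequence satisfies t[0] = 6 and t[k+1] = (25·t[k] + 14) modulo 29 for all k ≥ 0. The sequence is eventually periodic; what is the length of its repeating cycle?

Computing terms: t[0] = 6, t[1] = 19, t[2] = 25, t[3] = 1, t[4] = 10, t[5] = 3, t[6] = 2, t[7] = 6.
The sequence repeats with period 7.

7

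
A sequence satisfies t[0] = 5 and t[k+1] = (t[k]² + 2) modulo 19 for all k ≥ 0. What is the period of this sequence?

3

Listing terms: t[0] = 5,  t[1] = 8,  t[2] = 9,  t[3] = 7,  t[4] = 13,  t[5] = 0,  t[6] = 2,  t[7] = 6,  t[8] = 0.
Since t[8] = t[5] = 0, the sequence is eventually periodic: after a pre-period of length 5 it cycles with period 3.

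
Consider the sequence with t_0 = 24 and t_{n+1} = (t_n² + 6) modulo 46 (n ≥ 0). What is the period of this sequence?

5

We have t_0 = 24, t_1 = 30, t_2 = 32, t_3 = 18, t_4 = 8, t_5 = 24.
Since t_5 = t_0 = 24, the sequence is periodic with period 5.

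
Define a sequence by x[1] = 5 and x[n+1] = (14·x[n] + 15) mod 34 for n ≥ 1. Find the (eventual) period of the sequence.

16

We have x[1] = 5,  x[2] = 17,  x[3] = 15,  x[4] = 21,  x[5] = 3,  x[6] = 23,  x[7] = 31,  x[8] = 7,  x[9] = 11,  x[10] = 33,  x[11] = 1,  x[12] = 29,  x[13] = 13,  x[14] = 27,  x[15] = 19,  x[16] = 9,  x[17] = 5.
Since x[17] = x[1] = 5, the sequence is periodic with period 16.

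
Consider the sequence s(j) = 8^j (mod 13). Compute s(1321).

8

Listing terms: s(0) = 1,  s(1) = 8,  s(2) = 12,  s(3) = 5,  s(4) = 1.
The sequence repeats with period 4.
So s(1321) = s(0 + ((1321-0) mod 4)) = s(1) = 8.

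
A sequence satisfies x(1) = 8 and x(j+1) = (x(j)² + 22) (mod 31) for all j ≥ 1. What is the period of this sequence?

Listing terms: x(1) = 8; x(2) = 24; x(3) = 9; x(4) = 10; x(5) = 29; x(6) = 26; x(7) = 16; x(8) = 30; x(9) = 23; x(10) = 24.
Since x(10) = x(2) = 24, the sequence is eventually periodic: after a pre-period of length 1 it cycles with period 8.

8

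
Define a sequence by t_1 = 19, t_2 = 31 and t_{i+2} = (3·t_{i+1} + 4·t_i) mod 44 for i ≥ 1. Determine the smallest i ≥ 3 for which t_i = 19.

8

We have t_1 = 19, t_2 = 31, t_3 = 37, t_4 = 15, t_5 = 17, t_6 = 23, t_7 = 5, t_8 = 19, t_9 = 33, t_{10} = 43, t_{11} = 41, t_{12} = 31, t_{13} = 37.
Since (t_{12}, t_{13}) = (t_2, t_3) = (31, 37) (two consecutive terms determine the rest), the sequence is eventually periodic: after a pre-period of length 1 it cycles with period 10.
The value 19 first appears (with i ≥ 3) at t_8.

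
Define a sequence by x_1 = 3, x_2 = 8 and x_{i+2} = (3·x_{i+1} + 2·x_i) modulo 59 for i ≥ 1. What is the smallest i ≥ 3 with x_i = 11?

15

x_1 = 3; x_2 = 8; x_3 = 30; x_4 = 47; x_5 = 24; x_6 = 48; x_7 = 15; x_8 = 23; x_9 = 40; x_{10} = 48; x_{11} = 47; x_{12} = 1; x_{13} = 38; x_{14} = 57; x_{15} = 11; x_{16} = 29; x_{17} = 50; x_{18} = 31; x_{19} = 16; x_{20} = 51; x_{21} = 8; x_{22} = 8; x_{23} = 40; x_{24} = 18; x_{25} = 16; x_{26} = 25; x_{27} = 48; x_{28} = 17; x_{29} = 29; x_{30} = 3; x_{31} = 8.
Since (x_{30}, x_{31}) = (x_1, x_2) = (3, 8) (two consecutive terms determine the rest), the sequence is periodic with period 29.
The value 11 first appears (with i ≥ 3) at x_{15}.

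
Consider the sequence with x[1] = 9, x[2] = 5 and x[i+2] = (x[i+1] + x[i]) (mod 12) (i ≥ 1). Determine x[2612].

1

x[1] = 9,  x[2] = 5,  x[3] = 2,  x[4] = 7,  x[5] = 9,  x[6] = 4,  x[7] = 1,  x[8] = 5,  x[9] = 6,  x[10] = 11,  x[11] = 5,  x[12] = 4,  x[13] = 9,  x[14] = 1,  x[15] = 10,  x[16] = 11,  x[17] = 9,  x[18] = 8,  x[19] = 5,  x[20] = 1,  x[21] = 6,  x[22] = 7,  x[23] = 1,  x[24] = 8,  x[25] = 9,  x[26] = 5.
Since (x[25], x[26]) = (x[1], x[2]) = (9, 5) (two consecutive terms determine the rest), the sequence is periodic with period 24.
(2612 - 1) mod 24 = 19, so x[2612] = x[20] = 1.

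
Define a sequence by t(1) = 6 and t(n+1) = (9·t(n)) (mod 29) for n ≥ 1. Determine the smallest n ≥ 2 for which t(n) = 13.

5

Computing terms: t(1) = 6, t(2) = 25, t(3) = 22, t(4) = 24, t(5) = 13, t(6) = 1, t(7) = 9, t(8) = 23, t(9) = 4, t(10) = 7, t(11) = 5, t(12) = 16, t(13) = 28, t(14) = 20, t(15) = 6.
The sequence repeats with period 14.
The value 13 first appears (with n ≥ 2) at t(5).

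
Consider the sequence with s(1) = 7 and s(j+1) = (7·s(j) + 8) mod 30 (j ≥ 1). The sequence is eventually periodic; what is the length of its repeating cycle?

s(1) = 7; s(2) = 27; s(3) = 17; s(4) = 7.
Since s(4) = s(1) = 7, the sequence is periodic with period 3.

3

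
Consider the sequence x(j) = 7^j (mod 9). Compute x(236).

We have x(1) = 7,  x(2) = 4,  x(3) = 1,  x(4) = 7.
Since x(4) = x(1) = 7, the sequence is periodic with period 3.
(236 - 1) mod 3 = 1, so x(236) = x(2) = 4.

4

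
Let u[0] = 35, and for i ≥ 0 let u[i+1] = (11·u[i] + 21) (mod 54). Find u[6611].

52

u[0] = 35, u[1] = 28, u[2] = 5, u[3] = 22, u[4] = 47, u[5] = 52, u[6] = 53, u[7] = 10, u[8] = 23, u[9] = 4, u[10] = 11, u[11] = 34, u[12] = 17, u[13] = 46, u[14] = 41, u[15] = 40, u[16] = 29, u[17] = 16, u[18] = 35.
Since u[18] = u[0] = 35, the sequence is periodic with period 18.
(6611 - 0) mod 18 = 5, so u[6611] = u[5] = 52.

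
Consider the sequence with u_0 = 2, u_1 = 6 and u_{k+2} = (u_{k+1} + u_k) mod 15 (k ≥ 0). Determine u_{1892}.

u_0 = 2; u_1 = 6; u_2 = 8; u_3 = 14; u_4 = 7; u_5 = 6; u_6 = 13; u_7 = 4; u_8 = 2; u_9 = 6.
Since (u_8, u_9) = (u_0, u_1) = (2, 6) (two consecutive terms determine the rest), the sequence is periodic with period 8.
So u_{1892} = u_{0 + ((1892-0) mod 8)} = u_4 = 7.

7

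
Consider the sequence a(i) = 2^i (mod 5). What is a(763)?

3

We have a(0) = 1,  a(1) = 2,  a(2) = 4,  a(3) = 3,  a(4) = 1.
Since a(4) = a(0) = 1, the sequence is periodic with period 4.
(763 - 0) mod 4 = 3, so a(763) = a(3) = 3.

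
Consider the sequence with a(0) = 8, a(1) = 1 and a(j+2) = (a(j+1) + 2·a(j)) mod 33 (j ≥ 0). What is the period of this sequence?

Computing terms: a(0) = 8,  a(1) = 1,  a(2) = 17,  a(3) = 19,  a(4) = 20,  a(5) = 25,  a(6) = 32,  a(7) = 16,  a(8) = 14,  a(9) = 13,  a(10) = 8,  a(11) = 1.
Since (a(10), a(11)) = (a(0), a(1)) = (8, 1) (two consecutive terms determine the rest), the sequence is periodic with period 10.

10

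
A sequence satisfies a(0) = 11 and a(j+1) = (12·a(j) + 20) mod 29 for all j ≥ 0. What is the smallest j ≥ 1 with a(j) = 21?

3

Listing terms: a(0) = 11, a(1) = 7, a(2) = 17, a(3) = 21, a(4) = 11.
The sequence repeats with period 4.
The value 21 first appears (with j ≥ 1) at a(3).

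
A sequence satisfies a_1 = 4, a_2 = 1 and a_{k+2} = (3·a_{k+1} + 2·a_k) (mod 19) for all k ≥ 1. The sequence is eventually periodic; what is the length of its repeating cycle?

18

Computing terms: a_1 = 4,  a_2 = 1,  a_3 = 11,  a_4 = 16,  a_5 = 13,  a_6 = 14,  a_7 = 11,  a_8 = 4,  a_9 = 15,  a_{10} = 15,  a_{11} = 18,  a_{12} = 8,  a_{13} = 3,  a_{14} = 6,  a_{15} = 5,  a_{16} = 8,  a_{17} = 15,  a_{18} = 4,  a_{19} = 4,  a_{20} = 1.
The sequence repeats with period 18.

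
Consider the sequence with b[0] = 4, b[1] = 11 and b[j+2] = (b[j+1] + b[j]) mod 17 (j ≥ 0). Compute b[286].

14

Listing terms: b[0] = 4; b[1] = 11; b[2] = 15; b[3] = 9; b[4] = 7; b[5] = 16; b[6] = 6; b[7] = 5; b[8] = 11; b[9] = 16; b[10] = 10; b[11] = 9; b[12] = 2; b[13] = 11; b[14] = 13; b[15] = 7; b[16] = 3; b[17] = 10; b[18] = 13; b[19] = 6; b[20] = 2; b[21] = 8; b[22] = 10; b[23] = 1; b[24] = 11; b[25] = 12; b[26] = 6; b[27] = 1; b[28] = 7; b[29] = 8; b[30] = 15; b[31] = 6; b[32] = 4; b[33] = 10; b[34] = 14; b[35] = 7; b[36] = 4; b[37] = 11.
Since (b[36], b[37]) = (b[0], b[1]) = (4, 11) (two consecutive terms determine the rest), the sequence is periodic with period 36.
So b[286] = b[0 + ((286-0) mod 36)] = b[34] = 14.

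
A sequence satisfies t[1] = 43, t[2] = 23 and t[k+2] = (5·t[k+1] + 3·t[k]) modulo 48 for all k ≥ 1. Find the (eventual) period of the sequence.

12

Computing terms: t[1] = 43,  t[2] = 23,  t[3] = 4,  t[4] = 41,  t[5] = 25,  t[6] = 8,  t[7] = 19,  t[8] = 23,  t[9] = 28,  t[10] = 17,  t[11] = 25,  t[12] = 32,  t[13] = 43,  t[14] = 23.
The sequence repeats with period 12.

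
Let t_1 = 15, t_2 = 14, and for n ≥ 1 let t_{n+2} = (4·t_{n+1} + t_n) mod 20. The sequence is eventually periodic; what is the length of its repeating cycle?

20

Computing terms: t_1 = 15; t_2 = 14; t_3 = 11; t_4 = 18; t_5 = 3; t_6 = 10; t_7 = 3; t_8 = 2; t_9 = 11; t_{10} = 6; t_{11} = 15; t_{12} = 6; t_{13} = 19; t_{14} = 2; t_{15} = 7; t_{16} = 10; t_{17} = 7; t_{18} = 18; t_{19} = 19; t_{20} = 14; t_{21} = 15; t_{22} = 14.
Since (t_{21}, t_{22}) = (t_1, t_2) = (15, 14) (two consecutive terms determine the rest), the sequence is periodic with period 20.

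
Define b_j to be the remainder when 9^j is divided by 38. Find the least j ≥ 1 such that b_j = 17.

We have b_0 = 1; b_1 = 9; b_2 = 5; b_3 = 7; b_4 = 25; b_5 = 35; b_6 = 11; b_7 = 23; b_8 = 17; b_9 = 1.
The sequence repeats with period 9.
The value 17 first appears (with j ≥ 1) at b_8.

8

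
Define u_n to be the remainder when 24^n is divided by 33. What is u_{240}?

u_1 = 24, u_2 = 15, u_3 = 30, u_4 = 27, u_5 = 21, u_6 = 9, u_7 = 18, u_8 = 3, u_9 = 6, u_{10} = 12, u_{11} = 24.
Since u_{11} = u_1 = 24, the sequence is periodic with period 10.
So u_{240} = u_{1 + ((240-1) mod 10)} = u_{10} = 12.

12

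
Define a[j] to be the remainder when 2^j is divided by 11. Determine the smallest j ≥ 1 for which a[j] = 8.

a[0] = 1, a[1] = 2, a[2] = 4, a[3] = 8, a[4] = 5, a[5] = 10, a[6] = 9, a[7] = 7, a[8] = 3, a[9] = 6, a[10] = 1.
Since a[10] = a[0] = 1, the sequence is periodic with period 10.
The value 8 first appears (with j ≥ 1) at a[3].

3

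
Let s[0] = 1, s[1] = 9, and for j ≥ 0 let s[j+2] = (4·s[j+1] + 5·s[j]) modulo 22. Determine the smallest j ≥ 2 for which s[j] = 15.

6

s[0] = 1; s[1] = 9; s[2] = 19; s[3] = 11; s[4] = 7; s[5] = 17; s[6] = 15; s[7] = 13; s[8] = 17; s[9] = 1; s[10] = 1; s[11] = 9.
The sequence repeats with period 10.
The value 15 first appears (with j ≥ 2) at s[6].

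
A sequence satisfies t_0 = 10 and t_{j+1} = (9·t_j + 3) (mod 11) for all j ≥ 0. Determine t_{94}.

t_0 = 10; t_1 = 5; t_2 = 4; t_3 = 6; t_4 = 2; t_5 = 10.
Since t_5 = t_0 = 10, the sequence is periodic with period 5.
So t_{94} = t_{0 + ((94-0) mod 5)} = t_4 = 2.

2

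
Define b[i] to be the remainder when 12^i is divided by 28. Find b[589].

12

Computing terms: b[1] = 12; b[2] = 4; b[3] = 20; b[4] = 16; b[5] = 24; b[6] = 8; b[7] = 12.
The sequence repeats with period 6.
So b[589] = b[1 + ((589-1) mod 6)] = b[1] = 12.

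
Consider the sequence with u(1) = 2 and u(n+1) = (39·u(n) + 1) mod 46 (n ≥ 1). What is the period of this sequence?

We have u(1) = 2,  u(2) = 33,  u(3) = 0,  u(4) = 1,  u(5) = 40,  u(6) = 43,  u(7) = 22,  u(8) = 31,  u(9) = 14,  u(10) = 41,  u(11) = 36,  u(12) = 25,  u(13) = 10,  u(14) = 23,  u(15) = 24,  u(16) = 17,  u(17) = 20,  u(18) = 45,  u(19) = 8,  u(20) = 37,  u(21) = 18,  u(22) = 13,  u(23) = 2.
The sequence repeats with period 22.

22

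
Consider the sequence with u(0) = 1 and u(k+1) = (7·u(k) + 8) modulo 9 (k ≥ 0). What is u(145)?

6

Listing terms: u(0) = 1; u(1) = 6; u(2) = 5; u(3) = 7; u(4) = 3; u(5) = 2; u(6) = 4; u(7) = 0; u(8) = 8; u(9) = 1.
The sequence repeats with period 9.
(145 - 0) mod 9 = 1, so u(145) = u(1) = 6.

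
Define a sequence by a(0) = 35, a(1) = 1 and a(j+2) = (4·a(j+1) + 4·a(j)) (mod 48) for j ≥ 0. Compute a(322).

0

Listing terms: a(0) = 35; a(1) = 1; a(2) = 0; a(3) = 4; a(4) = 16; a(5) = 32; a(6) = 0; a(7) = 32; a(8) = 32; a(9) = 16; a(10) = 0; a(11) = 16; a(12) = 16; a(13) = 32.
Since (a(12), a(13)) = (a(4), a(5)) = (16, 32) (two consecutive terms determine the rest), the sequence is eventually periodic: after a pre-period of length 4 it cycles with period 8.
For j ≥ 4, a(j) depends only on (j - 4) mod 8. (322 - 4) mod 8 = 6, so a(322) = a(10) = 0.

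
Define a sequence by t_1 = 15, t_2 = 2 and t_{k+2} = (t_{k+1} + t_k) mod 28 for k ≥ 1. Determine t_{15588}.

Listing terms: t_1 = 15; t_2 = 2; t_3 = 17; t_4 = 19; t_5 = 8; t_6 = 27; t_7 = 7; t_8 = 6; t_9 = 13; t_{10} = 19; t_{11} = 4; t_{12} = 23; t_{13} = 27; t_{14} = 22; t_{15} = 21; t_{16} = 15; t_{17} = 8; t_{18} = 23; t_{19} = 3; t_{20} = 26; t_{21} = 1; t_{22} = 27; t_{23} = 0; t_{24} = 27; t_{25} = 27; t_{26} = 26; t_{27} = 25; t_{28} = 23; t_{29} = 20; t_{30} = 15; t_{31} = 7; t_{32} = 22; t_{33} = 1; t_{34} = 23; t_{35} = 24; t_{36} = 19; t_{37} = 15; t_{38} = 6; t_{39} = 21; t_{40} = 27; t_{41} = 20; t_{42} = 19; t_{43} = 11; t_{44} = 2; t_{45} = 13; t_{46} = 15; t_{47} = 0; t_{48} = 15; t_{49} = 15; t_{50} = 2.
Since (t_{49}, t_{50}) = (t_1, t_2) = (15, 2) (two consecutive terms determine the rest), the sequence is periodic with period 48.
(15588 - 1) mod 48 = 35, so t_{15588} = t_{36} = 19.

19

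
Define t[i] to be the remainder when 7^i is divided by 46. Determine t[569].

11

We have t[1] = 7,  t[2] = 3,  t[3] = 21,  t[4] = 9,  t[5] = 17,  t[6] = 27,  t[7] = 5,  t[8] = 35,  t[9] = 15,  t[10] = 13,  t[11] = 45,  t[12] = 39,  t[13] = 43,  t[14] = 25,  t[15] = 37,  t[16] = 29,  t[17] = 19,  t[18] = 41,  t[19] = 11,  t[20] = 31,  t[21] = 33,  t[22] = 1,  t[23] = 7.
Since t[23] = t[1] = 7, the sequence is periodic with period 22.
(569 - 1) mod 22 = 18, so t[569] = t[19] = 11.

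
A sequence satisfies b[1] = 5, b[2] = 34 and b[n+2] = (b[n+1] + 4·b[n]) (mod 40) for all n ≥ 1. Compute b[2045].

6

b[1] = 5,  b[2] = 34,  b[3] = 14,  b[4] = 30,  b[5] = 6,  b[6] = 6,  b[7] = 30,  b[8] = 14,  b[9] = 14,  b[10] = 30.
Since (b[9], b[10]) = (b[3], b[4]) = (14, 30) (two consecutive terms determine the rest), the sequence is eventually periodic: after a pre-period of length 2 it cycles with period 6.
For n ≥ 3, b[n] depends only on (n - 3) mod 6. (2045 - 3) mod 6 = 2, so b[2045] = b[5] = 6.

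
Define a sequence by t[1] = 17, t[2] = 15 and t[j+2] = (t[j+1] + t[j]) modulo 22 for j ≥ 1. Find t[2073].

Computing terms: t[1] = 17,  t[2] = 15,  t[3] = 10,  t[4] = 3,  t[5] = 13,  t[6] = 16,  t[7] = 7,  t[8] = 1,  t[9] = 8,  t[10] = 9,  t[11] = 17,  t[12] = 4,  t[13] = 21,  t[14] = 3,  t[15] = 2,  t[16] = 5,  t[17] = 7,  t[18] = 12,  t[19] = 19,  t[20] = 9,  t[21] = 6,  t[22] = 15,  t[23] = 21,  t[24] = 14,  t[25] = 13,  t[26] = 5,  t[27] = 18,  t[28] = 1,  t[29] = 19,  t[30] = 20,  t[31] = 17,  t[32] = 15.
The sequence repeats with period 30.
(2073 - 1) mod 30 = 2, so t[2073] = t[3] = 10.

10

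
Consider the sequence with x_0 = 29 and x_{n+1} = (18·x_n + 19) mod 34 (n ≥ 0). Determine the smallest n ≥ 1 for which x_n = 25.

15

We have x_0 = 29, x_1 = 31, x_2 = 33, x_3 = 1, x_4 = 3, x_5 = 5, x_6 = 7, x_7 = 9, x_8 = 11, x_9 = 13, x_{10} = 15, x_{11} = 17, x_{12} = 19, x_{13} = 21, x_{14} = 23, x_{15} = 25, x_{16} = 27, x_{17} = 29.
The sequence repeats with period 17.
The value 25 first appears (with n ≥ 1) at x_{15}.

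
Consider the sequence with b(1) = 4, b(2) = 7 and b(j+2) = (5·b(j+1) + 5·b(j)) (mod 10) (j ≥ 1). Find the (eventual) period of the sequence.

We have b(1) = 4; b(2) = 7; b(3) = 5; b(4) = 0; b(5) = 5; b(6) = 5; b(7) = 0.
Since (b(6), b(7)) = (b(3), b(4)) = (5, 0) (two consecutive terms determine the rest), the sequence is eventually periodic: after a pre-period of length 2 it cycles with period 3.

3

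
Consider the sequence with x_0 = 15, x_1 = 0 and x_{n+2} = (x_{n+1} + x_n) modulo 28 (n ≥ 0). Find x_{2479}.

20

Listing terms: x_0 = 15,  x_1 = 0,  x_2 = 15,  x_3 = 15,  x_4 = 2,  x_5 = 17,  x_6 = 19,  x_7 = 8,  x_8 = 27,  x_9 = 7,  x_{10} = 6,  x_{11} = 13,  x_{12} = 19,  x_{13} = 4,  x_{14} = 23,  x_{15} = 27,  x_{16} = 22,  x_{17} = 21,  x_{18} = 15,  x_{19} = 8,  x_{20} = 23,  x_{21} = 3,  x_{22} = 26,  x_{23} = 1,  x_{24} = 27,  x_{25} = 0,  x_{26} = 27,  x_{27} = 27,  x_{28} = 26,  x_{29} = 25,  x_{30} = 23,  x_{31} = 20,  x_{32} = 15,  x_{33} = 7,  x_{34} = 22,  x_{35} = 1,  x_{36} = 23,  x_{37} = 24,  x_{38} = 19,  x_{39} = 15,  x_{40} = 6,  x_{41} = 21,  x_{42} = 27,  x_{43} = 20,  x_{44} = 19,  x_{45} = 11,  x_{46} = 2,  x_{47} = 13,  x_{48} = 15,  x_{49} = 0.
Since (x_{48}, x_{49}) = (x_0, x_1) = (15, 0) (two consecutive terms determine the rest), the sequence is periodic with period 48.
So x_{2479} = x_{0 + ((2479-0) mod 48)} = x_{31} = 20.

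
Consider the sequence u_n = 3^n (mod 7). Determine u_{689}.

5

u_0 = 1,  u_1 = 3,  u_2 = 2,  u_3 = 6,  u_4 = 4,  u_5 = 5,  u_6 = 1.
The sequence repeats with period 6.
(689 - 0) mod 6 = 5, so u_{689} = u_5 = 5.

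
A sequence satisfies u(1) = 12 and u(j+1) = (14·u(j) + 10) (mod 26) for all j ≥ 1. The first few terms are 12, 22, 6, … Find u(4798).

12

u(1) = 12, u(2) = 22, u(3) = 6, u(4) = 16, u(5) = 0, u(6) = 10, u(7) = 20, u(8) = 4, u(9) = 14, u(10) = 24, u(11) = 8, u(12) = 18, u(13) = 2, u(14) = 12.
The sequence repeats with period 13.
So u(4798) = u(1 + ((4798-1) mod 13)) = u(1) = 12.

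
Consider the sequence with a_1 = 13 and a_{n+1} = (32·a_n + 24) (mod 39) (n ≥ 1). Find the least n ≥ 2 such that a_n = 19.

We have a_1 = 13, a_2 = 11, a_3 = 25, a_4 = 5, a_5 = 28, a_6 = 23, a_7 = 19, a_8 = 8, a_9 = 7, a_{10} = 14, a_{11} = 4, a_{12} = 35, a_{13} = 13.
Since a_{13} = a_1 = 13, the sequence is periodic with period 12.
The value 19 first appears (with n ≥ 2) at a_7.

7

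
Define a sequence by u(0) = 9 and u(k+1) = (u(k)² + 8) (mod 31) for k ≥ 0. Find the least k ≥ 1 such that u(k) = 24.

2

Computing terms: u(0) = 9; u(1) = 27; u(2) = 24; u(3) = 26; u(4) = 2; u(5) = 12; u(6) = 28; u(7) = 17; u(8) = 18; u(9) = 22; u(10) = 27.
Since u(10) = u(1) = 27, the sequence is eventually periodic: after a pre-period of length 1 it cycles with period 9.
The value 24 first appears (with k ≥ 1) at u(2).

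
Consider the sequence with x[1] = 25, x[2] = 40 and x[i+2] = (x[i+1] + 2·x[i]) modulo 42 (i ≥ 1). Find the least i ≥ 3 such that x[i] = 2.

4

Computing terms: x[1] = 25,  x[2] = 40,  x[3] = 6,  x[4] = 2,  x[5] = 14,  x[6] = 18,  x[7] = 4,  x[8] = 40,  x[9] = 6.
Since (x[8], x[9]) = (x[2], x[3]) = (40, 6) (two consecutive terms determine the rest), the sequence is eventually periodic: after a pre-period of length 1 it cycles with period 6.
The value 2 first appears (with i ≥ 3) at x[4].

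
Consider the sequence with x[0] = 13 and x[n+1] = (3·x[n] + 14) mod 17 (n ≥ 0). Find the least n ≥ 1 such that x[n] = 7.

8

Listing terms: x[0] = 13, x[1] = 2, x[2] = 3, x[3] = 6, x[4] = 15, x[5] = 8, x[6] = 4, x[7] = 9, x[8] = 7, x[9] = 1, x[10] = 0, x[11] = 14, x[12] = 5, x[13] = 12, x[14] = 16, x[15] = 11, x[16] = 13.
Since x[16] = x[0] = 13, the sequence is periodic with period 16.
The value 7 first appears (with n ≥ 1) at x[8].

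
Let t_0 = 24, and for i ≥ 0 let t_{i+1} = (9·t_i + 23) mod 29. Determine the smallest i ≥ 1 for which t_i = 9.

8

Computing terms: t_0 = 24, t_1 = 7, t_2 = 28, t_3 = 14, t_4 = 4, t_5 = 1, t_6 = 3, t_7 = 21, t_8 = 9, t_9 = 17, t_{10} = 2, t_{11} = 12, t_{12} = 15, t_{13} = 13, t_{14} = 24.
The sequence repeats with period 14.
The value 9 first appears (with i ≥ 1) at t_8.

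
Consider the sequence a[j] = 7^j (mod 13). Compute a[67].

6

We have a[1] = 7; a[2] = 10; a[3] = 5; a[4] = 9; a[5] = 11; a[6] = 12; a[7] = 6; a[8] = 3; a[9] = 8; a[10] = 4; a[11] = 2; a[12] = 1; a[13] = 7.
The sequence repeats with period 12.
(67 - 1) mod 12 = 6, so a[67] = a[7] = 6.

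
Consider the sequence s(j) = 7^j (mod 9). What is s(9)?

Computing terms: s(0) = 1; s(1) = 7; s(2) = 4; s(3) = 1.
Since s(3) = s(0) = 1, the sequence is periodic with period 3.
(9 - 0) mod 3 = 0, so s(9) = s(0) = 1.

1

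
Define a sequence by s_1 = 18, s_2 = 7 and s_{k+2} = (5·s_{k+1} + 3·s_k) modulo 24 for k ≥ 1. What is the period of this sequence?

6

Computing terms: s_1 = 18, s_2 = 7, s_3 = 17, s_4 = 10, s_5 = 5, s_6 = 7, s_7 = 2, s_8 = 7, s_9 = 17.
Since (s_8, s_9) = (s_2, s_3) = (7, 17) (two consecutive terms determine the rest), the sequence is eventually periodic: after a pre-period of length 1 it cycles with period 6.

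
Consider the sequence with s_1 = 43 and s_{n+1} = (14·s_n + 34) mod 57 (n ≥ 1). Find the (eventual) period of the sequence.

18

Listing terms: s_1 = 43,  s_2 = 9,  s_3 = 46,  s_4 = 51,  s_5 = 7,  s_6 = 18,  s_7 = 1,  s_8 = 48,  s_9 = 22,  s_{10} = 0,  s_{11} = 34,  s_{12} = 54,  s_{13} = 49,  s_{14} = 36,  s_{15} = 25,  s_{16} = 42,  s_{17} = 52,  s_{18} = 21,  s_{19} = 43.
The sequence repeats with period 18.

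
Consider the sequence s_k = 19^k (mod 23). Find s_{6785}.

Computing terms: s_1 = 19,  s_2 = 16,  s_3 = 5,  s_4 = 3,  s_5 = 11,  s_6 = 2,  s_7 = 15,  s_8 = 9,  s_9 = 10,  s_{10} = 6,  s_{11} = 22,  s_{12} = 4,  s_{13} = 7,  s_{14} = 18,  s_{15} = 20,  s_{16} = 12,  s_{17} = 21,  s_{18} = 8,  s_{19} = 14,  s_{20} = 13,  s_{21} = 17,  s_{22} = 1,  s_{23} = 19.
The sequence repeats with period 22.
So s_{6785} = s_{1 + ((6785-1) mod 22)} = s_9 = 10.

10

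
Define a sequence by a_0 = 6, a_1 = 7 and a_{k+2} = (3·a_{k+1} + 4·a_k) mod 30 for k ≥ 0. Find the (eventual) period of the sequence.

10

We have a_0 = 6,  a_1 = 7,  a_2 = 15,  a_3 = 13,  a_4 = 9,  a_5 = 19,  a_6 = 3,  a_7 = 25,  a_8 = 27,  a_9 = 1,  a_{10} = 21,  a_{11} = 7,  a_{12} = 15.
Since (a_{11}, a_{12}) = (a_1, a_2) = (7, 15) (two consecutive terms determine the rest), the sequence is eventually periodic: after a pre-period of length 1 it cycles with period 10.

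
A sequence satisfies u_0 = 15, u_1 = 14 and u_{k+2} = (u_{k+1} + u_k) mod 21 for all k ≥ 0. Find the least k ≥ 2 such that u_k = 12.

u_0 = 15, u_1 = 14, u_2 = 8, u_3 = 1, u_4 = 9, u_5 = 10, u_6 = 19, u_7 = 8, u_8 = 6, u_9 = 14, u_{10} = 20, u_{11} = 13, u_{12} = 12, u_{13} = 4, u_{14} = 16, u_{15} = 20, u_{16} = 15, u_{17} = 14.
Since (u_{16}, u_{17}) = (u_0, u_1) = (15, 14) (two consecutive terms determine the rest), the sequence is periodic with period 16.
The value 12 first appears (with k ≥ 2) at u_{12}.

12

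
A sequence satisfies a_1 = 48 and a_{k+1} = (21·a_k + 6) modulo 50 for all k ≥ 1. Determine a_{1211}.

8

We have a_1 = 48,  a_2 = 14,  a_3 = 0,  a_4 = 6,  a_5 = 32,  a_6 = 28,  a_7 = 44,  a_8 = 30,  a_9 = 36,  a_{10} = 12,  a_{11} = 8,  a_{12} = 24,  a_{13} = 10,  a_{14} = 16,  a_{15} = 42,  a_{16} = 38,  a_{17} = 4,  a_{18} = 40,  a_{19} = 46,  a_{20} = 22,  a_{21} = 18,  a_{22} = 34,  a_{23} = 20,  a_{24} = 26,  a_{25} = 2,  a_{26} = 48.
Since a_{26} = a_1 = 48, the sequence is periodic with period 25.
So a_{1211} = a_{1 + ((1211-1) mod 25)} = a_{11} = 8.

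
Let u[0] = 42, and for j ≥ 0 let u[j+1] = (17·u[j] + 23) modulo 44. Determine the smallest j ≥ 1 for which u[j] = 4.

We have u[0] = 42, u[1] = 33, u[2] = 12, u[3] = 7, u[4] = 10, u[5] = 17, u[6] = 4, u[7] = 3, u[8] = 30, u[9] = 5, u[10] = 20, u[11] = 11, u[12] = 34, u[13] = 29, u[14] = 32, u[15] = 39, u[16] = 26, u[17] = 25, u[18] = 8, u[19] = 27, u[20] = 42.
The sequence repeats with period 20.
The value 4 first appears (with j ≥ 1) at u[6].

6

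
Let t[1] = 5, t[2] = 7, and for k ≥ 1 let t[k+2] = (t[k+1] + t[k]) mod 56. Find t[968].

t[1] = 5; t[2] = 7; t[3] = 12; t[4] = 19; t[5] = 31; t[6] = 50; t[7] = 25; t[8] = 19; t[9] = 44; t[10] = 7; t[11] = 51; t[12] = 2; t[13] = 53; t[14] = 55; t[15] = 52; t[16] = 51; t[17] = 47; t[18] = 42; t[19] = 33; t[20] = 19; t[21] = 52; t[22] = 15; t[23] = 11; t[24] = 26; t[25] = 37; t[26] = 7; t[27] = 44; t[28] = 51; t[29] = 39; t[30] = 34; t[31] = 17; t[32] = 51; t[33] = 12; t[34] = 7; t[35] = 19; t[36] = 26; t[37] = 45; t[38] = 15; t[39] = 4; t[40] = 19; t[41] = 23; t[42] = 42; t[43] = 9; t[44] = 51; t[45] = 4; t[46] = 55; t[47] = 3; t[48] = 2; t[49] = 5; t[50] = 7.
The sequence repeats with period 48.
So t[968] = t[1 + ((968-1) mod 48)] = t[8] = 19.

19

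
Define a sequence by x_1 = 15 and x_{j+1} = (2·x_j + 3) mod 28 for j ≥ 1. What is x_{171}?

x_1 = 15; x_2 = 5; x_3 = 13; x_4 = 1; x_5 = 5.
Since x_5 = x_2 = 5, the sequence is eventually periodic: after a pre-period of length 1 it cycles with period 3.
For j ≥ 2, x_j depends only on (j - 2) mod 3. (171 - 2) mod 3 = 1, so x_{171} = x_3 = 13.

13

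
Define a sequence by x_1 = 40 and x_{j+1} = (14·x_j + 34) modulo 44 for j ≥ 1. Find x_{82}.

22

We have x_1 = 40; x_2 = 22; x_3 = 34; x_4 = 26; x_5 = 2; x_6 = 18; x_7 = 22.
Since x_7 = x_2 = 22, the sequence is eventually periodic: after a pre-period of length 1 it cycles with period 5.
For j ≥ 2, x_j depends only on (j - 2) mod 5. (82 - 2) mod 5 = 0, so x_{82} = x_2 = 22.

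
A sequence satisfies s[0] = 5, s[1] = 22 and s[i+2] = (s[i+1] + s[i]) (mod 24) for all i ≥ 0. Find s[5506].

12

We have s[0] = 5,  s[1] = 22,  s[2] = 3,  s[3] = 1,  s[4] = 4,  s[5] = 5,  s[6] = 9,  s[7] = 14,  s[8] = 23,  s[9] = 13,  s[10] = 12,  s[11] = 1,  s[12] = 13,  s[13] = 14,  s[14] = 3,  s[15] = 17,  s[16] = 20,  s[17] = 13,  s[18] = 9,  s[19] = 22,  s[20] = 7,  s[21] = 5,  s[22] = 12,  s[23] = 17,  s[24] = 5,  s[25] = 22.
Since (s[24], s[25]) = (s[0], s[1]) = (5, 22) (two consecutive terms determine the rest), the sequence is periodic with period 24.
So s[5506] = s[0 + ((5506-0) mod 24)] = s[10] = 12.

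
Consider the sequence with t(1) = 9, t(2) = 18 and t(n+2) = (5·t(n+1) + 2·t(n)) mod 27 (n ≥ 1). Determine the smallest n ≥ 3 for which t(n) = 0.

t(1) = 9; t(2) = 18; t(3) = 0; t(4) = 9; t(5) = 18.
Since (t(4), t(5)) = (t(1), t(2)) = (9, 18) (two consecutive terms determine the rest), the sequence is periodic with period 3.
The value 0 first appears (with n ≥ 3) at t(3).

3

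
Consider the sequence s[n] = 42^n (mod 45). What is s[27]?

18

s[1] = 42, s[2] = 9, s[3] = 18, s[4] = 36, s[5] = 27, s[6] = 9.
Since s[6] = s[2] = 9, the sequence is eventually periodic: after a pre-period of length 1 it cycles with period 4.
For n ≥ 2, s[n] depends only on (n - 2) mod 4. (27 - 2) mod 4 = 1, so s[27] = s[3] = 18.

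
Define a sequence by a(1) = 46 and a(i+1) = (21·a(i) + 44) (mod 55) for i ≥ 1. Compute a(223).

24

Listing terms: a(1) = 46,  a(2) = 20,  a(3) = 24,  a(4) = 53,  a(5) = 2,  a(6) = 31,  a(7) = 35,  a(8) = 9,  a(9) = 13,  a(10) = 42,  a(11) = 46.
The sequence repeats with period 10.
So a(223) = a(1 + ((223-1) mod 10)) = a(3) = 24.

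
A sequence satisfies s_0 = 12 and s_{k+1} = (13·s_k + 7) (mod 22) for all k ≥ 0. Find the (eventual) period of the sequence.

10

Computing terms: s_0 = 12, s_1 = 9, s_2 = 14, s_3 = 13, s_4 = 0, s_5 = 7, s_6 = 10, s_7 = 5, s_8 = 6, s_9 = 19, s_{10} = 12.
The sequence repeats with period 10.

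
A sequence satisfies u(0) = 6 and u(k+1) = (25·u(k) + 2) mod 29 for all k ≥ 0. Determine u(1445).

19

We have u(0) = 6; u(1) = 7; u(2) = 3; u(3) = 19; u(4) = 13; u(5) = 8; u(6) = 28; u(7) = 6.
Since u(7) = u(0) = 6, the sequence is periodic with period 7.
So u(1445) = u(0 + ((1445-0) mod 7)) = u(3) = 19.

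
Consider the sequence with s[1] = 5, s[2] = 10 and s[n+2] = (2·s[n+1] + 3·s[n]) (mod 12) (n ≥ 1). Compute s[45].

5

Computing terms: s[1] = 5,  s[2] = 10,  s[3] = 11,  s[4] = 4,  s[5] = 5,  s[6] = 10.
Since (s[5], s[6]) = (s[1], s[2]) = (5, 10) (two consecutive terms determine the rest), the sequence is periodic with period 4.
So s[45] = s[1 + ((45-1) mod 4)] = s[1] = 5.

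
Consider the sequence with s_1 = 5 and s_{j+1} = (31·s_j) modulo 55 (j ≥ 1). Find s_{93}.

We have s_1 = 5,  s_2 = 45,  s_3 = 20,  s_4 = 15,  s_5 = 25,  s_6 = 5.
The sequence repeats with period 5.
So s_{93} = s_{1 + ((93-1) mod 5)} = s_3 = 20.

20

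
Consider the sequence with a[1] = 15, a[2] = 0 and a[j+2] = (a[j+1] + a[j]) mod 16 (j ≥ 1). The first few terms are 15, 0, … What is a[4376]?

We have a[1] = 15; a[2] = 0; a[3] = 15; a[4] = 15; a[5] = 14; a[6] = 13; a[7] = 11; a[8] = 8; a[9] = 3; a[10] = 11; a[11] = 14; a[12] = 9; a[13] = 7; a[14] = 0; a[15] = 7; a[16] = 7; a[17] = 14; a[18] = 5; a[19] = 3; a[20] = 8; a[21] = 11; a[22] = 3; a[23] = 14; a[24] = 1; a[25] = 15; a[26] = 0.
The sequence repeats with period 24.
So a[4376] = a[1 + ((4376-1) mod 24)] = a[8] = 8.

8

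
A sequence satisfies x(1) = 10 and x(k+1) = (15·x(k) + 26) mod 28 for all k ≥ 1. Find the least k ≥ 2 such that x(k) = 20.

Listing terms: x(1) = 10,  x(2) = 8,  x(3) = 6,  x(4) = 4,  x(5) = 2,  x(6) = 0,  x(7) = 26,  x(8) = 24,  x(9) = 22,  x(10) = 20,  x(11) = 18,  x(12) = 16,  x(13) = 14,  x(14) = 12,  x(15) = 10.
Since x(15) = x(1) = 10, the sequence is periodic with period 14.
The value 20 first appears (with k ≥ 2) at x(10).

10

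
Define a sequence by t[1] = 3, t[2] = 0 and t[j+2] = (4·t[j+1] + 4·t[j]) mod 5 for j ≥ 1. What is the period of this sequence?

3

Listing terms: t[1] = 3, t[2] = 0, t[3] = 2, t[4] = 3, t[5] = 0.
Since (t[4], t[5]) = (t[1], t[2]) = (3, 0) (two consecutive terms determine the rest), the sequence is periodic with period 3.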